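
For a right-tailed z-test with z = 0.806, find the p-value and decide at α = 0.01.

p = P(Z > 0.806) = 1 - Φ(0.806) ≈ 0.2101. Since p ≥ 0.01, fail to reject H₀ (not significant) at α = 0.01.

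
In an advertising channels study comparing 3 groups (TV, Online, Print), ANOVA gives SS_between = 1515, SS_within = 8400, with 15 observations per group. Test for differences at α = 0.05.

df_between = 2, df_within = 42. F = MS_between/MS_within = 757.5/200.0 = 3.788. F_crit ≈ 3.22. Reject H₀. At least one mean differs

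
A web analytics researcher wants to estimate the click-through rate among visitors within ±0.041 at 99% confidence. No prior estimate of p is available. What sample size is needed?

Conservative approach: use p = 0.5 (maximizes p(1-p) = 0.25). n = z²(0.25)/E² = 2.576²×0.25/0.041² = 986.9 → n = 987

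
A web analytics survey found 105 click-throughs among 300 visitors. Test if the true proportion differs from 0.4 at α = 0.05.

p̂ = 0.35, p₀ = 0.4. z = (p̂ - p₀)/√(p₀(1-p₀)/n) = -1.768. Critical: ±1.96. Fail to reject H₀.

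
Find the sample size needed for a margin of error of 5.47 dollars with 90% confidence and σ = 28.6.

n = (z*σ/E)² = (1.645×28.6/5.47)² = 74.0 → n = 74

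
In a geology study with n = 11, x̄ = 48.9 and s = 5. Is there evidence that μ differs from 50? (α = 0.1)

t = (x̄ - μ₀)/(s/√n) = (48.9 - 50)/(5/√11) = -0.73. df = 10, critical t = ±1.812. Fail to reject H₀.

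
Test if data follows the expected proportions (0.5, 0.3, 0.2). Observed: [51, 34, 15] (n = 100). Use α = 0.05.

Expected: [50.0, 30.0, 20.0]. χ² = 1.803. df = 2, critical = 5.991. Fail to reject H₀.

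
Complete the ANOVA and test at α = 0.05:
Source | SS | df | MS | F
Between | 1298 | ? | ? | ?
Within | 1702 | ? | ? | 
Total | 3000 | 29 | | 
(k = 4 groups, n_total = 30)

df_between = 3, df_within = 26. MS_between = 432.67, MS_within = 65.46. F = 6.609, F_crit ≈ 2.975. Reject H₀.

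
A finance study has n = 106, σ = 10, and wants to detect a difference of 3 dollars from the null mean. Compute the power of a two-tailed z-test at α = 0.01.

SE = σ/√n = 10/√106 = 0.971. Non-centrality λ = d/SE = 3/0.971 = 3.089. Power ≈ Φ(λ - z_{α/2}) = Φ(3.089 - 2.576) = Φ(0.513) = 0.696.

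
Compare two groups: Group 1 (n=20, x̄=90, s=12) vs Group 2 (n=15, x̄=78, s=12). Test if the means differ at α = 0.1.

Pooled sp = 12.0. t = 2.928, df = 33. Critical t = ±1.692. Reject H₀.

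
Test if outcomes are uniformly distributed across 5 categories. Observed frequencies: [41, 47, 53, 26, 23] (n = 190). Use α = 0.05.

Expected = 38 each. χ² = Σ(O-E)²/E = 18.0. df = 4, critical value = 9.488. Reject H₀.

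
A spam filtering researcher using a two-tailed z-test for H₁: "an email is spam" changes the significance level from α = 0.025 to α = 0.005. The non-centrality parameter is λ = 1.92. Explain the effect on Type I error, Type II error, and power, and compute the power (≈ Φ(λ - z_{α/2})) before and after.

Decreasing α from 0.025 to 0.005:
• Type I error rate decreases (α is the Type I rate by definition).
• Critical value moves from z_{α/2} = 2.241 to 2.807, so power = Φ(λ - z_{α/2}) goes from Φ(1.92 - 2.241) = 0.374 to Φ(1.92 - 2.807) = 0.188.
• Type II error rate β = 1 - power therefore increases (0.626 → 0.812).
Appropriate when false positives are costly — here, a legitimate email is sent to the spam folder and the user misses it.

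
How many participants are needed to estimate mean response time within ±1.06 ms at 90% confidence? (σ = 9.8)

n = (z*σ/E)² = (1.645×9.8/1.06)² = 231.3 → n = 232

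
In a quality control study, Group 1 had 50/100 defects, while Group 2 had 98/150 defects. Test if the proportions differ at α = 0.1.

p̂₁ = 0.5, p̂₂ = 0.653, pooled p̂ = 0.592. z = -2.417. Critical: ±1.645. Reject H₀.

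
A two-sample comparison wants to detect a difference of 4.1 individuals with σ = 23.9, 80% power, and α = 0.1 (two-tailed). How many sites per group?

n per group = 2(z_α/2 + z_β)²σ²/d² = 2×(1.645 + 0.84)²×23.9²/4.1² = 419.7 → n = 420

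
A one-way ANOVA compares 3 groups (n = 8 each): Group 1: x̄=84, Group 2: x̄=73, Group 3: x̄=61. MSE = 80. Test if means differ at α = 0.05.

Grand mean = 72.67. SS_between = 2117.33, MS_between = 1058.67. F = 13.233, F_crit ≈ 3.467. Reject H₀.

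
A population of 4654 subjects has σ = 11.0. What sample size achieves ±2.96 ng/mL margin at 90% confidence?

Without FPC: n₀ = (1.645×11.0/2.96)² = 37.371. With FPC: n = n₀N/(n₀+N-1) = 37.1 → n = 38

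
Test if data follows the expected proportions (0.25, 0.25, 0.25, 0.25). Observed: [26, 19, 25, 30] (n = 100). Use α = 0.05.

Expected: [25.0, 25.0, 25.0, 25.0]. χ² = 2.48. df = 3, critical = 7.815. Fail to reject H₀.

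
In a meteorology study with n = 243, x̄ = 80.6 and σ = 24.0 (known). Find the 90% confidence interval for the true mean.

CI = x̄ ± z*(σ/√n) = 80.6 ± 1.645(24.0/√243) = 80.6 ± 2.53 = (78.07, 83.13)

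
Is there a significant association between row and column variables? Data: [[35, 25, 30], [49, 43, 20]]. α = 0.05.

χ² = 6.782. df = 2, critical = 5.991. Reject H₀. Variables are dependent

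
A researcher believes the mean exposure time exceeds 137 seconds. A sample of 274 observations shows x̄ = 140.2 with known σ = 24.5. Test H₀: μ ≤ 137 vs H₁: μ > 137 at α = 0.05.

z = 2.162. Critical value: 1.645. Reject H₀.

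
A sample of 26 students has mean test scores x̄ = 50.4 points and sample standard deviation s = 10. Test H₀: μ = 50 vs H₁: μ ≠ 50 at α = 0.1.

t = (x̄ - μ₀)/(s/√n) = (50.4 - 50)/(10/√26) = 0.204. df = 25, critical t = ±1.708. Fail to reject H₀.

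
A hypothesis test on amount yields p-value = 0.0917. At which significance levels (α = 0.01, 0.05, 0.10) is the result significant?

p = 0.0917. Significant at: α = 0.1.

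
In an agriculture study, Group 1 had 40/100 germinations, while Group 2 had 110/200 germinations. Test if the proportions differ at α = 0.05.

p̂₁ = 0.4, p̂₂ = 0.55, pooled p̂ = 0.5. z = -2.449. Critical: ±1.96. Reject H₀.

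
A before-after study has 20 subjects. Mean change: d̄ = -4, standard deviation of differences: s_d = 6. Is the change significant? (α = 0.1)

t = d̄/(s_d/√n) = -4/(6/√20) = -2.981. df = 19, critical t = ±1.729. Reject H₀.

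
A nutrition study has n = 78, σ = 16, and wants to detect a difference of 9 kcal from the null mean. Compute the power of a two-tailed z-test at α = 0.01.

SE = σ/√n = 16/√78 = 1.812. Non-centrality λ = d/SE = 9/1.812 = 4.968. Power ≈ Φ(λ - z_{α/2}) = Φ(4.968 - 2.576) = Φ(2.392) = 0.992.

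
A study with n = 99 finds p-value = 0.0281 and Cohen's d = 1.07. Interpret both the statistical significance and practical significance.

Statistically significant (p = 0.0281 < 0.05). Cohen's d = 1.07 indicates a large effect size. Both statistical and practical significance should be considered.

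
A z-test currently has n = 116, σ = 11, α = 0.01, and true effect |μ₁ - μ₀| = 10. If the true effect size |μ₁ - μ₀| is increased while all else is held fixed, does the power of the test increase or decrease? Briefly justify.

Power increases: a larger true effect increases the non-centrality λ = |μ₁ - μ₀|/(σ/√n).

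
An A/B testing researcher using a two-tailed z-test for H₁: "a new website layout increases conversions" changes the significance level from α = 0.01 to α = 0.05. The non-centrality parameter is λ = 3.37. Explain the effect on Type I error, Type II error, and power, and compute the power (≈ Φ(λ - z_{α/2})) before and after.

Increasing α from 0.01 to 0.05:
• Type I error rate increases (α is the Type I rate by definition).
• Critical value moves from z_{α/2} = 2.576 to 1.96, so power = Φ(λ - z_{α/2}) goes from Φ(3.37 - 2.576) = 0.786 to Φ(3.37 - 1.96) = 0.921.
• Type II error rate β = 1 - power therefore decreases (0.214 → 0.079).
Appropriate when false negatives are costly — here, discarding a layout that would have improved conversions — lost revenue.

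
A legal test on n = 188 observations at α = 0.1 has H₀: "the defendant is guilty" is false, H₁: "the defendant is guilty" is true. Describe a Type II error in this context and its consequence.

Type II error: failing to reject H₀ when it is false — concluding that the defendant is guilty is not supported when in fact it is. Consequence: acquitting a guilty person.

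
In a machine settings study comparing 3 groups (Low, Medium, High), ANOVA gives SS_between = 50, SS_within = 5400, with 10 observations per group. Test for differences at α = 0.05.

df_between = 2, df_within = 27. F = MS_between/MS_within = 25.0/200.0 = 0.125. F_crit ≈ 3.354. Fail to reject H₀.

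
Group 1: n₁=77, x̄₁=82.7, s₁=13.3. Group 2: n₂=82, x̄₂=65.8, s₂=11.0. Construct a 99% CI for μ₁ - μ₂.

Difference = 16.9. SE = √(13.3²/77 + 11.0²/82) = 1.942. CI = (11.9, 21.9)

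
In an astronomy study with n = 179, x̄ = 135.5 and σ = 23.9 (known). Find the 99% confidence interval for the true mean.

CI = x̄ ± z*(σ/√n) = 135.5 ± 2.576(23.9/√179) = 135.5 ± 4.6 = (130.9, 140.1)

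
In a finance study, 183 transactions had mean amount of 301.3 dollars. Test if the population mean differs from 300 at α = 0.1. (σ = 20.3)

z = (x̄ - μ₀)/(σ/√n) = (301.3 - 300)/(20.3/√183) = 0.866. Critical value: ±1.645. Since |0.866| ≤ 1.645, Fail to reject H₀.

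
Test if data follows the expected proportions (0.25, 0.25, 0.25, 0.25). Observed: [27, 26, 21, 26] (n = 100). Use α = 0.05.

Expected: [25.0, 25.0, 25.0, 25.0]. χ² = 0.88. df = 3, critical = 7.815. Fail to reject H₀.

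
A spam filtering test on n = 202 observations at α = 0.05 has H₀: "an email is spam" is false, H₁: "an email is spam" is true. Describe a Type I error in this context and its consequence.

Type I error: rejecting H₀ when it is true — concluding that an email is spam when in fact it is not. Consequence: a legitimate email is sent to the spam folder and the user misses it.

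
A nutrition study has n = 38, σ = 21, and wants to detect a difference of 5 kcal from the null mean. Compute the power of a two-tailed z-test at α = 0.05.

SE = σ/√n = 21/√38 = 3.407. Non-centrality λ = d/SE = 5/3.407 = 1.468. Power ≈ Φ(λ - z_{α/2}) = Φ(1.468 - 1.96) = Φ(-0.492) = 0.311.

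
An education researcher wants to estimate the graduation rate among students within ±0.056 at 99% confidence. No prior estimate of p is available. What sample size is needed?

Conservative approach: use p = 0.5 (maximizes p(1-p) = 0.25). n = z²(0.25)/E² = 2.576²×0.25/0.056² = 529.0 → n = 529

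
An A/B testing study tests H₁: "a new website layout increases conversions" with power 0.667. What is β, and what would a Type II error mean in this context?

β = 1 - power = 1 - 0.667 = 0.333. A Type II error is failing to reject H₀ when H₀ is false (false negative) — here, failing to conclude that a new website layout increases conversions when in fact it is true. Consequence: discarding a layout that would have improved conversions — lost revenue.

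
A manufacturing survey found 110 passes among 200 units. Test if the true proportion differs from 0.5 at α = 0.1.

p̂ = 0.55, p₀ = 0.5. z = (p̂ - p₀)/√(p₀(1-p₀)/n) = 1.414. Critical: ±1.645. Fail to reject H₀.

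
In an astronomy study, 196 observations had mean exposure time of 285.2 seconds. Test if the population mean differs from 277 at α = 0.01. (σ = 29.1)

z = (x̄ - μ₀)/(σ/√n) = (285.2 - 277)/(29.1/√196) = 3.945. Critical value: ±2.576. Since |3.945| > 2.576, Reject H₀.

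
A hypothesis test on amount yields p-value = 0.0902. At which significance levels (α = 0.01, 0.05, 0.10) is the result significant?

p = 0.0902. Significant at: α = 0.1.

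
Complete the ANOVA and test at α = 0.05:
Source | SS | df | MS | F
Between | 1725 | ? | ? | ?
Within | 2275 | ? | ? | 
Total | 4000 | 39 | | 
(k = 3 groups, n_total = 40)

df_between = 2, df_within = 37. MS_between = 862.5, MS_within = 61.49. F = 14.027, F_crit ≈ 3.252. Reject H₀.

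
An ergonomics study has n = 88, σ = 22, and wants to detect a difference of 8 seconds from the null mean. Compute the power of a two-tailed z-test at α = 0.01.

SE = σ/√n = 22/√88 = 2.345. Non-centrality λ = d/SE = 8/2.345 = 3.411. Power ≈ Φ(λ - z_{α/2}) = Φ(3.411 - 2.576) = Φ(0.835) = 0.798.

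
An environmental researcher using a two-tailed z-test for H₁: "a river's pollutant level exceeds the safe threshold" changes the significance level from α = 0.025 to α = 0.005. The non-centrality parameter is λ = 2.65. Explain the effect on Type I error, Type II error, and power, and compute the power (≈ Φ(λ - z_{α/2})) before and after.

Decreasing α from 0.025 to 0.005:
• Type I error rate decreases (α is the Type I rate by definition).
• Critical value moves from z_{α/2} = 2.241 to 2.807, so power = Φ(λ - z_{α/2}) goes from Φ(2.65 - 2.241) = 0.659 to Φ(2.65 - 2.807) = 0.438.
• Type II error rate β = 1 - power therefore increases (0.341 → 0.562).
Appropriate when false positives are costly — here, shutting down a compliant factory unnecessarily.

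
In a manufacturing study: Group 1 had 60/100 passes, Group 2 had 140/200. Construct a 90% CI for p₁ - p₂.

p̂₁ = 0.6, p̂₂ = 0.7. Difference = -0.1. CI = (-0.197, -0.003)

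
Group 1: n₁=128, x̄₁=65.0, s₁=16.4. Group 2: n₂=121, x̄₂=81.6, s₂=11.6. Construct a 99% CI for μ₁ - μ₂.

Difference = -16.6. SE = √(16.4²/128 + 11.6²/121) = 1.793. CI = (-21.22, -11.98)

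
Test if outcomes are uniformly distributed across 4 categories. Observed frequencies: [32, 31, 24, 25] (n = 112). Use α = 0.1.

Expected = 28 each. χ² = Σ(O-E)²/E = 1.786. df = 3, critical value = 6.251. Fail to reject H₀.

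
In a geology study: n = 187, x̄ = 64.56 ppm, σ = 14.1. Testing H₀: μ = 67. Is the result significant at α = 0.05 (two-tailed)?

z = (64.56 - 67)/(14.1/√187) = -2.366. Since |z| > 1.96, significant at α = 0.05.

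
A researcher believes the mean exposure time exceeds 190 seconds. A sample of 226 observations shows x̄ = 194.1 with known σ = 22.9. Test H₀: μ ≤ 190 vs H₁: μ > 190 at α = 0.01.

z = 2.692. Critical value: 2.33. Reject H₀.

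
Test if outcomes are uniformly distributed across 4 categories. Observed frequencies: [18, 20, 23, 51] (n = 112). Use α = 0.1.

Expected = 28 each. χ² = Σ(O-E)²/E = 25.643. df = 3, critical value = 6.251. Reject H₀.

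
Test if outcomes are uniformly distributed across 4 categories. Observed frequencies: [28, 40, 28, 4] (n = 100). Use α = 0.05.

Expected = 25 each. χ² = Σ(O-E)²/E = 27.36. df = 3, critical value = 7.815. Reject H₀.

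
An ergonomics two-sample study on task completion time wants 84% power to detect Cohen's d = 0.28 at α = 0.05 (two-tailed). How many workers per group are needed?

z_{α/2} = 1.96, z_β = Φ⁻¹(0.84) = 0.994. For small effect (d = 0.28): n per group = 2(z_{α/2} + z_β)²/d² = 2(1.96 + 0.994)²/0.28² = 222.6 → 223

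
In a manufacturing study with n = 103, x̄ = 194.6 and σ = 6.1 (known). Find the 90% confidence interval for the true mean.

CI = x̄ ± z*(σ/√n) = 194.6 ± 1.645(6.1/√103) = 194.6 ± 0.99 = (193.61, 195.59)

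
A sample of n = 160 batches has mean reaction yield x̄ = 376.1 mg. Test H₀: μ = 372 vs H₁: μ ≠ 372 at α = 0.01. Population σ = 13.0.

z = (x̄ - μ₀)/(σ/√n) = (376.1 - 372)/(13.0/√160) = 3.989. Critical value: ±2.576. Since |3.989| > 2.576, Reject H₀.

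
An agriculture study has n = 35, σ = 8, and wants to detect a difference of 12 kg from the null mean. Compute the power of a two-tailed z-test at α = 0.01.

SE = σ/√n = 8/√35 = 1.352. Non-centrality λ = d/SE = 12/1.352 = 8.874. Power ≈ Φ(λ - z_{α/2}) = Φ(8.874 - 2.576) = Φ(6.298) = 1.0.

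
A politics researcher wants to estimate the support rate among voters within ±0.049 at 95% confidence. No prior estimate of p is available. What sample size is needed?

Conservative approach: use p = 0.5 (maximizes p(1-p) = 0.25). n = z²(0.25)/E² = 1.96²×0.25/0.049² = 400.0 → n = 400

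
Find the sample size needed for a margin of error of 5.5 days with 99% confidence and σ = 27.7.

n = (z*σ/E)² = (2.576×27.7/5.5)² = 168.3 → n = 169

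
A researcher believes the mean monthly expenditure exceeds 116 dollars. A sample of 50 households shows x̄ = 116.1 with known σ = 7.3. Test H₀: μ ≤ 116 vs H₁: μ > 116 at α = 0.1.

z = 0.097. Critical value: 1.28. Fail to reject H₀.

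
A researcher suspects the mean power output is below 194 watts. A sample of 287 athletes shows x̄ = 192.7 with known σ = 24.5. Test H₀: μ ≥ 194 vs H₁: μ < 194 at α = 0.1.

z = -0.899. Critical value: -1.28. Fail to reject H₀.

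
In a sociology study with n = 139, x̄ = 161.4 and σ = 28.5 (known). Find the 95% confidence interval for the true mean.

CI = x̄ ± z*(σ/√n) = 161.4 ± 1.96(28.5/√139) = 161.4 ± 4.74 = (156.66, 166.14)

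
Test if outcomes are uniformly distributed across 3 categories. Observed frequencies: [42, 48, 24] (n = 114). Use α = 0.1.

Expected = 38 each. χ² = Σ(O-E)²/E = 8.211. df = 2, critical value = 4.605. Reject H₀.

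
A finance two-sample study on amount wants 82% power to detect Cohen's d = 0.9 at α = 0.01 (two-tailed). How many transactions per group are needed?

z_{α/2} = 2.576, z_β = Φ⁻¹(0.82) = 0.915. For large effect (d = 0.9): n per group = 2(z_{α/2} + z_β)²/d² = 2(2.576 + 0.915)²/0.9² = 30.1 → 31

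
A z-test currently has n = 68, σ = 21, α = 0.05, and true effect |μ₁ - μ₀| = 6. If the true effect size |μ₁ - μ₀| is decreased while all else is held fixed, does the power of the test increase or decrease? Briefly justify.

Power decreases: a smaller true effect decreases the non-centrality λ = |μ₁ - μ₀|/(σ/√n).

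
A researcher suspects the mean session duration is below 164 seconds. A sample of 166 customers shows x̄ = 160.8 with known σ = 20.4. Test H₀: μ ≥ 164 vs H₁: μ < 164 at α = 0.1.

z = -2.021. Critical value: -1.28. Reject H₀.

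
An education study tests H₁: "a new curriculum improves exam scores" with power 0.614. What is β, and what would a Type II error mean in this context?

β = 1 - power = 1 - 0.614 = 0.386. A Type II error is failing to reject H₀ when H₀ is false (false negative) — here, failing to conclude that a new curriculum improves exam scores when in fact it is true. Consequence: keeping the old curriculum when the new one would have helped students.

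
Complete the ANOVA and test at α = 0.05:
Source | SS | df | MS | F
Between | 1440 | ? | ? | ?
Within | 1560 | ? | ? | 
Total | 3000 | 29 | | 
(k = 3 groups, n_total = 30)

df_between = 2, df_within = 27. MS_between = 720.0, MS_within = 57.78. F = 12.462, F_crit ≈ 3.354. Reject H₀.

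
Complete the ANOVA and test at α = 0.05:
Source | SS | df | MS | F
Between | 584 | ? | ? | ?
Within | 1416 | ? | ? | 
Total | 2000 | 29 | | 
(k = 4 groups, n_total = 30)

df_between = 3, df_within = 26. MS_between = 194.67, MS_within = 54.46. F = 3.574, F_crit ≈ 2.975. Reject H₀.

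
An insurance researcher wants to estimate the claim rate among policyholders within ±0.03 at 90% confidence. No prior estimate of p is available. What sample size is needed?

Conservative approach: use p = 0.5 (maximizes p(1-p) = 0.25). n = z²(0.25)/E² = 1.645²×0.25/0.03² = 751.7 → n = 752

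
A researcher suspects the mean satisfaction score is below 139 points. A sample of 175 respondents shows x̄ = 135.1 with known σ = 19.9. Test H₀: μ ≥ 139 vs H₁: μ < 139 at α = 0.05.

z = -2.593. Critical value: -1.645. Reject H₀.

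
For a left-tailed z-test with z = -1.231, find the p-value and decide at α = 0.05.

p = P(Z < -1.231) = Φ(-1.231) ≈ 0.1092. Since p ≥ 0.05, fail to reject H₀ (not significant) at α = 0.05.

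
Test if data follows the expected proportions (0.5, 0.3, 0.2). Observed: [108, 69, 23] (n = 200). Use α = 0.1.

Expected: [100.0, 60.0, 40.0]. χ² = 9.215. df = 2, critical = 4.605. Reject H₀.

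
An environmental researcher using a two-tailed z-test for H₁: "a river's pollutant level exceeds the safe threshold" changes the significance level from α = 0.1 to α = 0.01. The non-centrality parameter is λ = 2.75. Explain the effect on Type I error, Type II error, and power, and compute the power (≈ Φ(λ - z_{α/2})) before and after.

Decreasing α from 0.1 to 0.01:
• Type I error rate decreases (α is the Type I rate by definition).
• Critical value moves from z_{α/2} = 1.645 to 2.576, so power = Φ(λ - z_{α/2}) goes from Φ(2.75 - 1.645) = 0.865 to Φ(2.75 - 2.576) = 0.569.
• Type II error rate β = 1 - power therefore increases (0.135 → 0.431).
Appropriate when false positives are costly — here, shutting down a compliant factory unnecessarily.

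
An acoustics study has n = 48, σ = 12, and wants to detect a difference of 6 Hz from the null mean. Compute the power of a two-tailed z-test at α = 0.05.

SE = σ/√n = 12/√48 = 1.732. Non-centrality λ = d/SE = 6/1.732 = 3.464. Power ≈ Φ(λ - z_{α/2}) = Φ(3.464 - 1.96) = Φ(1.504) = 0.934.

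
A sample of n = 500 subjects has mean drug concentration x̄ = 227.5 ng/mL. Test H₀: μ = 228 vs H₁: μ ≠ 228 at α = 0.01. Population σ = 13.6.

z = (x̄ - μ₀)/(σ/√n) = (227.5 - 228)/(13.6/√500) = -0.822. Critical value: ±2.576. Since |-0.822| ≤ 2.576, Fail to reject H₀.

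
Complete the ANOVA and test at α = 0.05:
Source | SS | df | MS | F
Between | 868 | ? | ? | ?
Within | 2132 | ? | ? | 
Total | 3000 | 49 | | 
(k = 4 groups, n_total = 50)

df_between = 3, df_within = 46. MS_between = 289.33, MS_within = 46.35. F = 6.243, F_crit ≈ 2.807. Reject H₀.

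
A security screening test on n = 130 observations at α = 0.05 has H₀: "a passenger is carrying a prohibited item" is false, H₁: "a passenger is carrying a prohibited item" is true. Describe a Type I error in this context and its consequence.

Type I error: rejecting H₀ when it is true — concluding that a passenger is carrying a prohibited item when in fact it is not. Consequence: detaining an innocent passenger — delay and inconvenience.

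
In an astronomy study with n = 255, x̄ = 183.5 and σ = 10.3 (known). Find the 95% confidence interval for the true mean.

CI = x̄ ± z*(σ/√n) = 183.5 ± 1.96(10.3/√255) = 183.5 ± 1.26 = (182.24, 184.76)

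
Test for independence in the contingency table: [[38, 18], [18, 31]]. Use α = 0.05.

χ² = 10.17. df = 1, critical = 3.841. Reject H₀. Variables are dependent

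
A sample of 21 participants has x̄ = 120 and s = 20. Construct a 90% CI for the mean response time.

CI = x̄ ± t*(s/√n) = 120 ± 1.725(20/√21) = (112.47, 127.53)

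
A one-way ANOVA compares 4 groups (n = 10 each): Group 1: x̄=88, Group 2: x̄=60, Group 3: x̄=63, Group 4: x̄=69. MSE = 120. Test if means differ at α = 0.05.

Grand mean = 70.0. SS_between = 4740.0, MS_between = 1580.0. F = 13.167, F_crit ≈ 2.866. Reject H₀.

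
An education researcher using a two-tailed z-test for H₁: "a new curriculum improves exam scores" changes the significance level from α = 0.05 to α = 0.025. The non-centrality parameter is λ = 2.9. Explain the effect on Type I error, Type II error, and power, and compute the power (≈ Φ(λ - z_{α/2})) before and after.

Decreasing α from 0.05 to 0.025:
• Type I error rate decreases (α is the Type I rate by definition).
• Critical value moves from z_{α/2} = 1.96 to 2.241, so power = Φ(λ - z_{α/2}) goes from Φ(2.9 - 1.96) = 0.826 to Φ(2.9 - 2.241) = 0.745.
• Type II error rate β = 1 - power therefore increases (0.174 → 0.255).
Appropriate when false positives are costly — here, adopting a curriculum that gives no real benefit — disruption for nothing.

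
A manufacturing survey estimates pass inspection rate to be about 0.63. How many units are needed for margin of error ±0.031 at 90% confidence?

n = z²p(1-p)/E² = 1.645²×0.63×0.37/0.031² = 656.4 → n = 657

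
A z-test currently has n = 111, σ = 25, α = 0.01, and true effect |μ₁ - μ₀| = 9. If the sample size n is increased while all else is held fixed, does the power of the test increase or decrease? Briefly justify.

Power increases: a larger n shrinks the standard error σ/√n, moving the sampling distribution under H₁ further from the critical value.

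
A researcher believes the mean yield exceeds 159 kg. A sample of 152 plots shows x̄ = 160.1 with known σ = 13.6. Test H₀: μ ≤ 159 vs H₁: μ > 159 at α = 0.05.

z = 0.997. Critical value: 1.645. Fail to reject H₀.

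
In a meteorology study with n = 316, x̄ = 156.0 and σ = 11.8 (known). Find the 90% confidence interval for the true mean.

CI = x̄ ± z*(σ/√n) = 156.0 ± 1.645(11.8/√316) = 156.0 ± 1.09 = (154.91, 157.09)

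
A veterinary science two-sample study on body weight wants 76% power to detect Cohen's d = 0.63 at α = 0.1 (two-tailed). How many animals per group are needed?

z_{α/2} = 1.645, z_β = Φ⁻¹(0.76) = 0.706. For medium effect (d = 0.63): n per group = 2(z_{α/2} + z_β)²/d² = 2(1.645 + 0.706)²/0.63² = 27.9 → 28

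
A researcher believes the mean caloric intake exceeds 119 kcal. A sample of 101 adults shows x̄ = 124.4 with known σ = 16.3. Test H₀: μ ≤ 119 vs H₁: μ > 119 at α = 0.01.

z = 3.329. Critical value: 2.33. Reject H₀.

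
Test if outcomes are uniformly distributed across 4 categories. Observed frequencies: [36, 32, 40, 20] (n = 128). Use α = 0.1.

Expected = 32 each. χ² = Σ(O-E)²/E = 7.0. df = 3, critical value = 6.251. Reject H₀.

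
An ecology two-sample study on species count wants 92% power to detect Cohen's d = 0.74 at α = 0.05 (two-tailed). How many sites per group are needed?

z_{α/2} = 1.96, z_β = Φ⁻¹(0.92) = 1.405. For medium effect (d = 0.74): n per group = 2(z_{α/2} + z_β)²/d² = 2(1.96 + 1.405)²/0.74² = 41.4 → 42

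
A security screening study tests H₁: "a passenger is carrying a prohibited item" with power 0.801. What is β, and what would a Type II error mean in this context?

β = 1 - power = 1 - 0.801 = 0.199. A Type II error is failing to reject H₀ when H₀ is false (false negative) — here, failing to conclude that a passenger is carrying a prohibited item when in fact it is true. Consequence: letting a prohibited item through — security breach.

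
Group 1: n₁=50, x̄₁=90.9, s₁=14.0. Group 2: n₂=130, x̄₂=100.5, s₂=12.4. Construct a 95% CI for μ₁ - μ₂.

Difference = -9.6. SE = √(14.0²/50 + 12.4²/130) = 2.259. CI = (-14.03, -5.17)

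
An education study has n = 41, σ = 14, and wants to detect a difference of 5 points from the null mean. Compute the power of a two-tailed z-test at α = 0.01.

SE = σ/√n = 14/√41 = 2.186. Non-centrality λ = d/SE = 5/2.186 = 2.287. Power ≈ Φ(λ - z_{α/2}) = Φ(2.287 - 2.576) = Φ(-0.289) = 0.386.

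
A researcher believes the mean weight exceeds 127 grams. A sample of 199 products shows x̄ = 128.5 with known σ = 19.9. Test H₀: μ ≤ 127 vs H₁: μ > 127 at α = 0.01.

z = 1.063. Critical value: 2.33. Fail to reject H₀.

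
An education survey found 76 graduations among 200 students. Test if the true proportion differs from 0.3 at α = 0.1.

p̂ = 0.38, p₀ = 0.3. z = (p̂ - p₀)/√(p₀(1-p₀)/n) = 2.469. Critical: ±1.645. Reject H₀.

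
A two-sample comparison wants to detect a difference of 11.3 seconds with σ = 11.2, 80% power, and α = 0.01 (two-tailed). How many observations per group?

n per group = 2(z_α/2 + z_β)²σ²/d² = 2×(2.576 + 0.84)²×11.2²/11.3² = 22.9 → n = 23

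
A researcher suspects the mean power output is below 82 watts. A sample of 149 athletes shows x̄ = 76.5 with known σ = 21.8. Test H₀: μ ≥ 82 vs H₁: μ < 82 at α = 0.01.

z = -3.08. Critical value: -2.33. Reject H₀.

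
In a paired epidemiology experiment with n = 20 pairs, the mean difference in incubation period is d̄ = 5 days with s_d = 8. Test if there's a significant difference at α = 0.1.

t = d̄/(s_d/√n) = 5/(8/√20) = 2.795. df = 19, critical t = ±1.729. Reject H₀.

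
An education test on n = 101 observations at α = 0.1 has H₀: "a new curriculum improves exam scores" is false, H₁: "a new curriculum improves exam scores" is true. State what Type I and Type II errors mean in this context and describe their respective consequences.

Type I (false positive): concluding that a new curriculum improves exam scores when it is not — adopting a curriculum that gives no real benefit — disruption for nothing. Type II (false negative): failing to conclude that a new curriculum improves exam scores when it is — keeping the old curriculum when the new one would have helped students. Which is costlier depends on domain priorities and is a judgement call rather than a statistical fact.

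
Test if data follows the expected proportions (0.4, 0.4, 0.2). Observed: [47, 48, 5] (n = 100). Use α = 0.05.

Expected: [40.0, 40.0, 20.0]. χ² = 14.075. df = 2, critical = 5.991. Reject H₀.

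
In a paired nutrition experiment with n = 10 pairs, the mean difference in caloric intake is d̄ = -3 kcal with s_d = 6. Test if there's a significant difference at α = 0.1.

t = d̄/(s_d/√n) = -3/(6/√10) = -1.581. df = 9, critical t = ±1.833. Fail to reject H₀.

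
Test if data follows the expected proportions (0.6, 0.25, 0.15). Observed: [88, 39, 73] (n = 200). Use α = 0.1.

Expected: [120.0, 50.0, 30.0]. χ² = 72.587. df = 2, critical = 4.605. Reject H₀.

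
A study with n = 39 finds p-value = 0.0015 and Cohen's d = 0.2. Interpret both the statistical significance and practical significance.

Statistically significant (p = 0.0015 < 0.05). Cohen's d = 0.2 indicates a small effect size. Both statistical and practical significance should be considered.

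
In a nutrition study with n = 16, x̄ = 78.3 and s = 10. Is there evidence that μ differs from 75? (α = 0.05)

t = (x̄ - μ₀)/(s/√n) = (78.3 - 75)/(10/√16) = 1.32. df = 15, critical t = ±2.131. Fail to reject H₀.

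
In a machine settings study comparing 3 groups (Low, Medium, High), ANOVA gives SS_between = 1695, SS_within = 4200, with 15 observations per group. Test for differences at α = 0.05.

df_between = 2, df_within = 42. F = MS_between/MS_within = 847.5/100.0 = 8.475. F_crit ≈ 3.22. Reject H₀. At least one mean differs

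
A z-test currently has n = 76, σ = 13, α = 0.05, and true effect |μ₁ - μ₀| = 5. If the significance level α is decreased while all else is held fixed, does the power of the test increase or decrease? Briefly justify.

Power decreases: a smaller α raises the critical value, so less of the H₁ sampling distribution falls in the rejection region.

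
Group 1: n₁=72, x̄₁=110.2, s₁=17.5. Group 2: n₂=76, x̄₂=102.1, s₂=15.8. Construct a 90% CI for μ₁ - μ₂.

Difference = 8.1. SE = √(17.5²/72 + 15.8²/76) = 2.746. CI = (3.58, 12.62)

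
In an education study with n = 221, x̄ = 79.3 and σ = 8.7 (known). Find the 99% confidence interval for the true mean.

CI = x̄ ± z*(σ/√n) = 79.3 ± 2.576(8.7/√221) = 79.3 ± 1.51 = (77.79, 80.81)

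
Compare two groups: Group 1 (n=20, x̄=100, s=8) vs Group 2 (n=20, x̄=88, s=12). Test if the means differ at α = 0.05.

Pooled sp = 10.2. t = 3.721, df = 38. Critical t = ±2.024. Reject H₀.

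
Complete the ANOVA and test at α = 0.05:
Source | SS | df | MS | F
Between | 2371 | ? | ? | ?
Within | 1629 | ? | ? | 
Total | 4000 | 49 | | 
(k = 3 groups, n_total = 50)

df_between = 2, df_within = 47. MS_between = 1185.5, MS_within = 34.66. F = 34.204, F_crit ≈ 3.195. Reject H₀.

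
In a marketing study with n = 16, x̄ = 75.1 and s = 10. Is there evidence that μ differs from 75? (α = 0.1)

t = (x̄ - μ₀)/(s/√n) = (75.1 - 75)/(10/√16) = 0.04. df = 15, critical t = ±1.753. Fail to reject H₀.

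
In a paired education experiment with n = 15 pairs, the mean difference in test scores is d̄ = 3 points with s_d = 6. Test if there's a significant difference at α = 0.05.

t = d̄/(s_d/√n) = 3/(6/√15) = 1.936. df = 14, critical t = ±2.145. Fail to reject H₀.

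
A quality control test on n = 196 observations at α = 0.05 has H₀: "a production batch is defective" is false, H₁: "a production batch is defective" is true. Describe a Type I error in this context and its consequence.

Type I error: rejecting H₀ when it is true — concluding that a production batch is defective when in fact it is not. Consequence: scrapping a good batch — wasted material and cost for no reason.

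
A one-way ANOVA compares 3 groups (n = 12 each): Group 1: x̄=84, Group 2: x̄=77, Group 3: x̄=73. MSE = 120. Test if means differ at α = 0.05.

Grand mean = 78.0. SS_between = 744.0, MS_between = 372.0. F = 3.1, F_crit ≈ 3.285. Fail to reject H₀.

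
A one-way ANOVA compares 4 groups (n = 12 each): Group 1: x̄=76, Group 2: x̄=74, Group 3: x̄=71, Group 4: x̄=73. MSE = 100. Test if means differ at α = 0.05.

Grand mean = 73.5. SS_between = 156.0, MS_between = 52.0. F = 0.52, F_crit ≈ 2.816. Fail to reject H₀.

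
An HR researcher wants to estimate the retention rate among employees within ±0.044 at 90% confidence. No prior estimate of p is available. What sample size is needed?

Conservative approach: use p = 0.5 (maximizes p(1-p) = 0.25). n = z²(0.25)/E² = 1.645²×0.25/0.044² = 349.4 → n = 350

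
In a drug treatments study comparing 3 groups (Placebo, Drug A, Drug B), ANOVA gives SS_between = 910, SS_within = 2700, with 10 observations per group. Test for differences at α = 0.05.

df_between = 2, df_within = 27. F = MS_between/MS_within = 455.0/100.0 = 4.55. F_crit ≈ 3.354. Reject H₀. At least one mean differs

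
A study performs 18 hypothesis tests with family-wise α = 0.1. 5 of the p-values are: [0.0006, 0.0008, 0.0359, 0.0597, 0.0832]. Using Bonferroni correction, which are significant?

Bonferroni α = 0.1/18 = 0.00556. Significant p-values: [0.0006, 0.0008]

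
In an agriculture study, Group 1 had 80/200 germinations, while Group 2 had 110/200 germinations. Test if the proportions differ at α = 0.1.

p̂₁ = 0.4, p̂₂ = 0.55, pooled p̂ = 0.475. z = -3.004. Critical: ±1.645. Reject H₀.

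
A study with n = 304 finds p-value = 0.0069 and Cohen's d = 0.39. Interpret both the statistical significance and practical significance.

Statistically significant (p = 0.0069 < 0.05). Cohen's d = 0.39 indicates a small effect size. Both statistical and practical significance should be considered.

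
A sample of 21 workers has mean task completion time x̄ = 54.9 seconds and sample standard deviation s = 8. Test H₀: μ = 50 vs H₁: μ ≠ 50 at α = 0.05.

t = (x̄ - μ₀)/(s/√n) = (54.9 - 50)/(8/√21) = 2.807. df = 20, critical t = ±2.086. Reject H₀.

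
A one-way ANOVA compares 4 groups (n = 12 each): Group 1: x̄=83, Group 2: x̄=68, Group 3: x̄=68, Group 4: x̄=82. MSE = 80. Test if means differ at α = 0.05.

Grand mean = 75.25. SS_between = 2529.0, MS_between = 843.0. F = 10.537, F_crit ≈ 2.816. Reject H₀.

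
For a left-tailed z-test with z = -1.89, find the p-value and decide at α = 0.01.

p = P(Z < -1.89) = Φ(-1.89) ≈ 0.0294. Since p ≥ 0.01, fail to reject H₀ (not significant) at α = 0.01.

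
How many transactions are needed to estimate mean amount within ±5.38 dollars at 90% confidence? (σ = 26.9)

n = (z*σ/E)² = (1.645×26.9/5.38)² = 67.7 → n = 68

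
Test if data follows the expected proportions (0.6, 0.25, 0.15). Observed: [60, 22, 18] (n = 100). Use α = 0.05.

Expected: [60.0, 25.0, 15.0]. χ² = 0.96. df = 2, critical = 5.991. Fail to reject H₀.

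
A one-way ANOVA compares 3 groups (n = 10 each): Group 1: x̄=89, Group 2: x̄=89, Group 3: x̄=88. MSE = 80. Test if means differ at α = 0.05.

Grand mean = 88.67. SS_between = 6.67, MS_between = 3.33. F = 0.042, F_crit ≈ 3.354. Fail to reject H₀.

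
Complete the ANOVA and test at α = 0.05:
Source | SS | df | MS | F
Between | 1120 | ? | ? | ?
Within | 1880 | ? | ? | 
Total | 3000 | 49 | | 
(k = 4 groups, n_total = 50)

df_between = 3, df_within = 46. MS_between = 373.33, MS_within = 40.87. F = 9.135, F_crit ≈ 2.807. Reject H₀.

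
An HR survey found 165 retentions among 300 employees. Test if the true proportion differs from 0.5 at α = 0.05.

p̂ = 0.55, p₀ = 0.5. z = (p̂ - p₀)/√(p₀(1-p₀)/n) = 1.732. Critical: ±1.96. Fail to reject H₀.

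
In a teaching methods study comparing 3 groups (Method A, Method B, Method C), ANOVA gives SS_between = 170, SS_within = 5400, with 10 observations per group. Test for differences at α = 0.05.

df_between = 2, df_within = 27. F = MS_between/MS_within = 85.0/200.0 = 0.425. F_crit ≈ 3.354. Fail to reject H₀.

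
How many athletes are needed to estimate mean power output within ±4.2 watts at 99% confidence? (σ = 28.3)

n = (z*σ/E)² = (2.576×28.3/4.2)² = 301.3 → n = 302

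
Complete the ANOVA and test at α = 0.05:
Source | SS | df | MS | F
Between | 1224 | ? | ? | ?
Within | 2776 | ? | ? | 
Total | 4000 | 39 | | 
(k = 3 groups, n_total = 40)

df_between = 2, df_within = 37. MS_between = 612.0, MS_within = 75.03. F = 8.157, F_crit ≈ 3.252. Reject H₀.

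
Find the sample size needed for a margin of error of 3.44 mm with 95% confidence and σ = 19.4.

n = (z*σ/E)² = (1.96×19.4/3.44)² = 122.2 → n = 123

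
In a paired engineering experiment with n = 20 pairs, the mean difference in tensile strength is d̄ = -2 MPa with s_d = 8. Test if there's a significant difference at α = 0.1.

t = d̄/(s_d/√n) = -2/(8/√20) = -1.118. df = 19, critical t = ±1.729. Fail to reject H₀.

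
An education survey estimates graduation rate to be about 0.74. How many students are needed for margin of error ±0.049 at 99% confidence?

n = z²p(1-p)/E² = 2.576²×0.74×0.26/0.049² = 531.7 → n = 532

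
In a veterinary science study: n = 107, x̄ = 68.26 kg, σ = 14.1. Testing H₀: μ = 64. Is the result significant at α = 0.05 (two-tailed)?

z = (68.26 - 64)/(14.1/√107) = 3.125. Since |z| > 1.96, significant at α = 0.05.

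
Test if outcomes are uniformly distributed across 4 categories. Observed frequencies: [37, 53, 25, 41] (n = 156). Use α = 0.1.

Expected = 39 each. χ² = Σ(O-E)²/E = 10.256. df = 3, critical value = 6.251. Reject H₀.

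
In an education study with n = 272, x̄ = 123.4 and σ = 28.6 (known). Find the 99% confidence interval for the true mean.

CI = x̄ ± z*(σ/√n) = 123.4 ± 2.576(28.6/√272) = 123.4 ± 4.47 = (118.93, 127.87)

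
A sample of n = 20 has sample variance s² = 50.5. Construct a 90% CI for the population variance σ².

df = 19. χ²_{0.05} = 30.144, χ²_{0.95} = 10.117. CI for σ² = ((n-1)s²/χ²_{α/2}, (n-1)s²/χ²_{1-α/2}) = (19·50.5/30.144, 19·50.5/10.117) = (31.83, 94.84)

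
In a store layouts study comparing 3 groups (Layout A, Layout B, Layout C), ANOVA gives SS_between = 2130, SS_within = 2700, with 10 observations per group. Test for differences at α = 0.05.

df_between = 2, df_within = 27. F = MS_between/MS_within = 1065.0/100.0 = 10.65. F_crit ≈ 3.354. Reject H₀. At least one mean differs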